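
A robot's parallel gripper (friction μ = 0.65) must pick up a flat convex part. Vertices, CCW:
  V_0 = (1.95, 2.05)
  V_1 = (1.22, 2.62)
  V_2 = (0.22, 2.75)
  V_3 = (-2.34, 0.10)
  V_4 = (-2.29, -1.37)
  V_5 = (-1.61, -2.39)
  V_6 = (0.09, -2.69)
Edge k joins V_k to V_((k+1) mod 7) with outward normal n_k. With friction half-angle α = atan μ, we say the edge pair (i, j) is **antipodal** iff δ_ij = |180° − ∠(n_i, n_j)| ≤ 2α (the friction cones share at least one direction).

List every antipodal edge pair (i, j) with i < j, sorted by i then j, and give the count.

α = atan 0.65 = 33.02°;  2α = 66.05°
n_0 = (+0.6154, +0.7882)
n_1 = (+0.1289, +0.9917)
n_2 = (-0.7192, +0.6948)
n_3 = (-0.9994, -0.0340)
n_4 = (-0.8321, -0.5547)
n_5 = (-0.1738, -0.9848)
n_6 = (+0.9309, -0.3653)
  (0,1): δ = 149.42°  ·
  (0,2): δ = 96.03°  ·
  (0,3): δ = 50.07°  ✓
  (0,4): δ = 18.33°  ✓
  (0,5): δ = 27.98°  ✓
  (0,6): δ = 106.56°  ·
  (1,2): δ = 126.60°  ·
  (1,3): δ = 80.65°  ·
  (1,4): δ = 48.90°  ✓
  (1,5): δ = 2.60°  ✓
  (1,6): δ = 75.98°  ·
  (2,3): δ = 134.04°  ·
  (2,4): δ = 102.30°  ·
  (2,5): δ = 56.00°  ✓
  (2,6): δ = 22.59°  ✓
  (3,4): δ = 148.26°  ·
  (3,5): δ = 101.96°  ·
  (3,6): δ = 23.37°  ✓
  (4,5): δ = 133.70°  ·
  (4,6): δ = 55.12°  ✓
  (5,6): δ = 101.42°  ·
antipodal pairs: 9

count = 9; pairs: (0,3), (0,4), (0,5), (1,4), (1,5), (2,5), (2,6), (3,6), (4,6)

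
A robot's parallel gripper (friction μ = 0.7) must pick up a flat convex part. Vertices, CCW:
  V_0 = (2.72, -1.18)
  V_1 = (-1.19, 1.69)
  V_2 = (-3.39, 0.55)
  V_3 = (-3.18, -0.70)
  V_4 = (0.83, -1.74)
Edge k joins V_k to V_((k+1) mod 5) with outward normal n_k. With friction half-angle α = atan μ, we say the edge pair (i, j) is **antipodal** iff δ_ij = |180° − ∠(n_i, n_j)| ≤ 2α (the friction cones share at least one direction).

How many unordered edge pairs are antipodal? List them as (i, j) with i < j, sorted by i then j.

α = atan 0.7 = 34.99°;  2α = 69.98°
n_0 = (+0.5917, +0.8061)
n_1 = (-0.4601, +0.8879)
n_2 = (-0.9862, -0.1657)
n_3 = (-0.2510, -0.9680)
n_4 = (+0.2841, -0.9588)
  (0,1): δ = 116.33°  ·
  (0,2): δ = 44.18°  ✓
  (0,3): δ = 21.74°  ✓
  (0,4): δ = 52.78°  ✓
  (1,2): δ = 107.86°  ·
  (1,3): δ = 41.93°  ✓
  (1,4): δ = 10.89°  ✓
  (2,3): δ = 114.08°  ·
  (2,4): δ = 83.03°  ·
  (3,4): δ = 148.96°  ·
antipodal pairs: 5

count = 5; pairs: (0,2), (0,3), (0,4), (1,3), (1,4)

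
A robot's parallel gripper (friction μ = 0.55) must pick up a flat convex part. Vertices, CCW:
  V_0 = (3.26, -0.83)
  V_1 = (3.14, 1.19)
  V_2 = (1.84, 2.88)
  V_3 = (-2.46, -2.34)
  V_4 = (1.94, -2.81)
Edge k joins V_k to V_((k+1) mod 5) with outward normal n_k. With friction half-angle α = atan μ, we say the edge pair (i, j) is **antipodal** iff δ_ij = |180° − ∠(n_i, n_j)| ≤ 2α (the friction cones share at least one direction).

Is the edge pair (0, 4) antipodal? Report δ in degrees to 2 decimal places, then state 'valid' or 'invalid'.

α = atan 0.55 = 28.81°;  2α = 57.62°
edge 0: e_0 = (-0.12, +2.02);  n_0 = (+0.9982, +0.0593)
edge 4: e_4 = (+1.32, +1.98);  n_4 = (+0.8321, -0.5547)
∠(n_0, n_4) = 37.09°
δ = |180° − 37.09°| = 142.91°
142.91° > 2α = 57.62°  →  invalid

δ = 142.91°, invalid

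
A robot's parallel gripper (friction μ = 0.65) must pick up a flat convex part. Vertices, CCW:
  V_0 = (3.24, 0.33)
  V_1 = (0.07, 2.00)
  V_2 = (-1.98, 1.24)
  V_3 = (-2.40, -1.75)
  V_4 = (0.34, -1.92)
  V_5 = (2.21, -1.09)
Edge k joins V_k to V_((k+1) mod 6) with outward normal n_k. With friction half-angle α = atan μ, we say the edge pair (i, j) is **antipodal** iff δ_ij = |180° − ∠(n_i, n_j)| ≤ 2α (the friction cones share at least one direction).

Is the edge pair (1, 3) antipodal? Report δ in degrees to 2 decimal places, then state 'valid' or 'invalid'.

δ = 23.89°, valid

α = atan 0.65 = 33.02°;  2α = 66.05°
edge 1: e_1 = (-2.05, -0.76);  n_1 = (-0.3476, +0.9376)
edge 3: e_3 = (+2.74, -0.17);  n_3 = (-0.0619, -0.9981)
∠(n_1, n_3) = 156.11°
δ = |180° − 156.11°| = 23.89°
23.89° ≤ 2α = 66.05°  →  valid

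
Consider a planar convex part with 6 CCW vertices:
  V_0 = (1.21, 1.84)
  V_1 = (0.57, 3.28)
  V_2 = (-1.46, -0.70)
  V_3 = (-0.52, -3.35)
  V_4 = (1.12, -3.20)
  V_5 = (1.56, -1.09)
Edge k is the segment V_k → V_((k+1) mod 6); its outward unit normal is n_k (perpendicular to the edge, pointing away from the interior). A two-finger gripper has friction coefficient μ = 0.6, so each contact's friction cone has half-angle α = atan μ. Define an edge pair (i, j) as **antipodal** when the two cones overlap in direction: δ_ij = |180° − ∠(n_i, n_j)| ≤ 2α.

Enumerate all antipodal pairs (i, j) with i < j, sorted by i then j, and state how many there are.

count = 7; pairs: (0,1), (0,2), (1,3), (1,4), (1,5), (2,4), (2,5)

α = atan 0.6 = 30.96°;  2α = 61.93°
n_0 = (+0.9138, +0.4061)
n_1 = (-0.8908, +0.4544)
n_2 = (-0.9425, -0.3343)
n_3 = (+0.0911, -0.9958)
n_4 = (+0.9789, -0.2041)
n_5 = (+0.9929, +0.1186)
  (0,1): δ = 50.99°  ✓
  (0,2): δ = 4.43°  ✓
  (0,3): δ = 71.26°  ·
  (0,4): δ = 144.26°  ·
  (0,5): δ = 162.85°  ·
  (1,2): δ = 133.45°  ·
  (1,3): δ = 57.75°  ✓
  (1,4): δ = 15.24°  ✓
  (1,5): δ = 33.84°  ✓
  (2,3): δ = 104.30°  ·
  (2,4): δ = 31.31°  ✓
  (2,5): δ = 12.72°  ✓
  (3,4): δ = 107.01°  ·
  (3,5): δ = 88.41°  ·
  (4,5): δ = 161.41°  ·
antipodal pairs: 7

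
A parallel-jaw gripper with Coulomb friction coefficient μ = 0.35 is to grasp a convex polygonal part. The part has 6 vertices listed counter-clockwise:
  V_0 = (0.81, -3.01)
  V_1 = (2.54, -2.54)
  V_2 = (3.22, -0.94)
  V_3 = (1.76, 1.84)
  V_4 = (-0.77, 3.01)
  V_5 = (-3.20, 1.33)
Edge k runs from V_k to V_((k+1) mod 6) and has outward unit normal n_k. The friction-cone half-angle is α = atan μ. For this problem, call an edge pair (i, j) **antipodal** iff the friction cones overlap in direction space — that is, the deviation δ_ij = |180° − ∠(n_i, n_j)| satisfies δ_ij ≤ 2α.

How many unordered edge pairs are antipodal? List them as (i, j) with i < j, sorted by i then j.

count = 4; pairs: (0,4), (1,4), (2,5), (3,5)

α = atan 0.35 = 19.29°;  2α = 38.58°
n_0 = (+0.2622, -0.9650)
n_1 = (+0.9203, -0.3911)
n_2 = (+0.8853, +0.4650)
n_3 = (+0.4197, +0.9076)
n_4 = (-0.5687, +0.8226)
n_5 = (-0.7345, -0.6786)
  (0,1): δ = 128.22°  ·
  (0,2): δ = 77.49°  ·
  (0,3): δ = 40.02°  ·
  (0,4): δ = 19.46°  ✓
  (0,5): δ = 117.54°  ·
  (1,2): δ = 129.27°  ·
  (1,3): δ = 91.79°  ·
  (1,4): δ = 32.32°  ✓
  (1,5): δ = 65.76°  ·
  (2,3): δ = 142.53°  ·
  (2,4): δ = 83.05°  ·
  (2,5): δ = 15.03°  ✓
  (3,4): δ = 120.52°  ·
  (3,5): δ = 22.44°  ✓
  (4,5): δ = 81.92°  ·
antipodal pairs: 4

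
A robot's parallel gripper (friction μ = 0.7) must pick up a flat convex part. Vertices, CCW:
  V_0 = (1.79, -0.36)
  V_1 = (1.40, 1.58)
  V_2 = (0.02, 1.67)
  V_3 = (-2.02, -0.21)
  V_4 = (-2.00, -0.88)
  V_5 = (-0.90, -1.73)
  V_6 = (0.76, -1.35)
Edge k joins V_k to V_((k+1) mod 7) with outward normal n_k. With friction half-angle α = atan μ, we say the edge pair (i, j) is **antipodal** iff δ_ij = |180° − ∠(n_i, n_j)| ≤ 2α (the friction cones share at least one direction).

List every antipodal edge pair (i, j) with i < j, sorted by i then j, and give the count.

α = atan 0.7 = 34.99°;  2α = 69.98°
n_0 = (+0.9804, +0.1971)
n_1 = (+0.0651, +0.9979)
n_2 = (-0.6777, +0.7354)
n_3 = (-0.9996, -0.0298)
n_4 = (-0.6114, -0.7913)
n_5 = (+0.2231, -0.9748)
n_6 = (+0.6930, -0.7210)
  (0,1): δ = 105.10°  ·
  (0,2): δ = 58.70°  ✓
  (0,3): δ = 9.66°  ✓
  (0,4): δ = 40.94°  ✓
  (0,5): δ = 91.53°  ·
  (0,6): δ = 122.50°  ·
  (1,2): δ = 133.61°  ·
  (1,3): δ = 84.56°  ·
  (1,4): δ = 33.96°  ✓
  (1,5): δ = 16.63°  ✓
  (1,6): δ = 47.60°  ✓
  (2,3): δ = 130.95°  ·
  (2,4): δ = 80.36°  ·
  (2,5): δ = 29.77°  ✓
  (2,6): δ = 1.20°  ✓
  (3,4): δ = 129.40°  ·
  (3,5): δ = 78.82°  ·
  (3,6): δ = 47.84°  ✓
  (4,5): δ = 129.41°  ·
  (4,6): δ = 98.44°  ·
  (5,6): δ = 149.03°  ·
antipodal pairs: 9

count = 9; pairs: (0,2), (0,3), (0,4), (1,4), (1,5), (1,6), (2,5), (2,6), (3,6)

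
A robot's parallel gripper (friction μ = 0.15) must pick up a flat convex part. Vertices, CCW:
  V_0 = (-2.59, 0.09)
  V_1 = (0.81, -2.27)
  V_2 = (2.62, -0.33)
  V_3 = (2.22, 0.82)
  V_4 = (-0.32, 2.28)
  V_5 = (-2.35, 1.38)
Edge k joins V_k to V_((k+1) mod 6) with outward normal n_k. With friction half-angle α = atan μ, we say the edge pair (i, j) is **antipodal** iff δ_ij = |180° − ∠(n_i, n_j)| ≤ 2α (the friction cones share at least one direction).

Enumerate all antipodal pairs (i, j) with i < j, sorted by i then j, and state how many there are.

α = atan 0.15 = 8.53°;  2α = 17.06°
n_0 = (-0.5702, -0.8215)
n_1 = (+0.7312, -0.6822)
n_2 = (+0.9445, +0.3285)
n_3 = (+0.4983, +0.8670)
n_4 = (-0.4053, +0.9142)
n_5 = (-0.9831, +0.1829)
  (0,1): δ = 98.25°  ·
  (0,2): δ = 36.06°  ·
  (0,3): δ = 4.87°  ✓
  (0,4): δ = 58.68°  ·
  (0,5): δ = 114.23°  ·
  (1,2): δ = 117.81°  ·
  (1,3): δ = 76.88°  ·
  (1,4): δ = 23.08°  ·
  (1,5): δ = 32.48°  ·
  (2,3): δ = 139.07°  ·
  (2,4): δ = 85.27°  ·
  (2,5): δ = 29.72°  ·
  (3,4): δ = 126.20°  ·
  (3,5): δ = 70.65°  ·
  (4,5): δ = 124.45°  ·
antipodal pairs: 1

count = 1; pairs: (0,3)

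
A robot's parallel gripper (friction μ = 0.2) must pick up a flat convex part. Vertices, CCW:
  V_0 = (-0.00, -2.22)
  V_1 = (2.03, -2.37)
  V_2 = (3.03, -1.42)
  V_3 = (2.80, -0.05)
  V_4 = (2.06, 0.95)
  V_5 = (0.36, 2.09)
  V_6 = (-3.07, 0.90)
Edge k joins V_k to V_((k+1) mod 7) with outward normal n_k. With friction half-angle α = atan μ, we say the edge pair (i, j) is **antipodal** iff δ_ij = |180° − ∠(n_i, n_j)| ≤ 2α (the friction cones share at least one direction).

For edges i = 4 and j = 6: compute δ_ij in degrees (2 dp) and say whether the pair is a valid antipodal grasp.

α = atan 0.2 = 11.31°;  2α = 22.62°
edge 4: e_4 = (-1.70, +1.14);  n_4 = (+0.5570, +0.8305)
edge 6: e_6 = (+3.07, -3.12);  n_6 = (-0.7128, -0.7014)
∠(n_4, n_6) = 168.38°
δ = |180° − 168.38°| = 11.62°
11.62° ≤ 2α = 22.62°  →  valid

δ = 11.62°, valid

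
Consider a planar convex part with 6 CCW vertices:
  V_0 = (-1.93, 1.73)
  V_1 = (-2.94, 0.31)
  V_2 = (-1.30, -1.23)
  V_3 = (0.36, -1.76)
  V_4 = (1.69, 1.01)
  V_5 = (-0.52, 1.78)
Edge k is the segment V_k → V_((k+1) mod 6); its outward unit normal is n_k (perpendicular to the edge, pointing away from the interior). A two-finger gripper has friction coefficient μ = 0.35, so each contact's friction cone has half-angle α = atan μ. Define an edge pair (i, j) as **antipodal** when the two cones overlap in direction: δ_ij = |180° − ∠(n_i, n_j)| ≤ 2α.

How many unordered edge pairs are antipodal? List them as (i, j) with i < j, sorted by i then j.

count = 4; pairs: (0,3), (1,4), (2,4), (2,5)

α = atan 0.35 = 19.29°;  2α = 38.58°
n_0 = (-0.8149, +0.5796)
n_1 = (-0.6845, -0.7290)
n_2 = (-0.3042, -0.9526)
n_3 = (+0.9015, -0.4328)
n_4 = (+0.3290, +0.9443)
n_5 = (-0.0354, +0.9994)
  (0,1): δ = 97.78°  ·
  (0,2): δ = 72.28°  ·
  (0,3): δ = 9.78°  ✓
  (0,4): δ = 106.21°  ·
  (0,5): δ = 127.45°  ·
  (1,2): δ = 154.51°  ·
  (1,3): δ = 72.45°  ·
  (1,4): δ = 23.99°  ✓
  (1,5): δ = 45.23°  ·
  (2,3): δ = 97.94°  ·
  (2,4): δ = 1.50°  ✓
  (2,5): δ = 19.74°  ✓
  (3,4): δ = 83.56°  ·
  (3,5): δ = 62.32°  ·
  (4,5): δ = 158.76°  ·
antipodal pairs: 4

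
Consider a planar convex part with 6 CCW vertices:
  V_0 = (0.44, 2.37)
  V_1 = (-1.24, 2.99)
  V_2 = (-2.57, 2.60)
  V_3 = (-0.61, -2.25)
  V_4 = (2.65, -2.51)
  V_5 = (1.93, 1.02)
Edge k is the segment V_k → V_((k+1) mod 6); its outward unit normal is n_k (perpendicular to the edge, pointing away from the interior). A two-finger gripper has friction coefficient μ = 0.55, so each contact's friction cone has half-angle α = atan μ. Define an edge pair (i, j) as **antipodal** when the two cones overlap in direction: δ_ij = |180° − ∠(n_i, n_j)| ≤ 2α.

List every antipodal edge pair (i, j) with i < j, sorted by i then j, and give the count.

α = atan 0.55 = 28.81°;  2α = 57.62°
n_0 = (+0.3462, +0.9382)
n_1 = (-0.2814, +0.9596)
n_2 = (-0.9272, -0.3747)
n_3 = (-0.0795, -0.9968)
n_4 = (+0.9798, +0.1999)
n_5 = (+0.6714, +0.7411)
  (0,1): δ = 143.40°  ·
  (0,2): δ = 47.74°  ✓
  (0,3): δ = 15.70°  ✓
  (0,4): δ = 121.78°  ·
  (0,5): δ = 158.08°  ·
  (1,2): δ = 84.34°  ·
  (1,3): δ = 20.90°  ✓
  (1,4): δ = 85.19°  ·
  (1,5): δ = 121.48°  ·
  (2,3): δ = 116.56°  ·
  (2,4): δ = 10.48°  ✓
  (2,5): δ = 25.82°  ✓
  (3,4): δ = 73.91°  ·
  (3,5): δ = 37.62°  ✓
  (4,5): δ = 143.71°  ·
antipodal pairs: 6

count = 6; pairs: (0,2), (0,3), (1,3), (2,4), (2,5), (3,5)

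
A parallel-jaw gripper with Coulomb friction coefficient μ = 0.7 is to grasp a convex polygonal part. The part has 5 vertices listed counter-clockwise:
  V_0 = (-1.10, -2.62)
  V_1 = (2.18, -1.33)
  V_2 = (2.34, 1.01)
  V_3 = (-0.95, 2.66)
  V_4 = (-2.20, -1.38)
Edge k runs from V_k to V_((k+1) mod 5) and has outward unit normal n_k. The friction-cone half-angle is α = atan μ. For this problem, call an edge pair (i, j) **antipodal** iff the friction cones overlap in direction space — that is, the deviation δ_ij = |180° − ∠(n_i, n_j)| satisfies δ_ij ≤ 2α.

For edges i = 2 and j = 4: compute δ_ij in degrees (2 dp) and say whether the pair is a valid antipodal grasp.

δ = 21.79°, valid

α = atan 0.7 = 34.99°;  2α = 69.98°
edge 2: e_2 = (-3.29, +1.65);  n_2 = (+0.4483, +0.8939)
edge 4: e_4 = (+1.10, -1.24);  n_4 = (-0.7481, -0.6636)
∠(n_2, n_4) = 158.21°
δ = |180° − 158.21°| = 21.79°
21.79° ≤ 2α = 69.98°  →  valid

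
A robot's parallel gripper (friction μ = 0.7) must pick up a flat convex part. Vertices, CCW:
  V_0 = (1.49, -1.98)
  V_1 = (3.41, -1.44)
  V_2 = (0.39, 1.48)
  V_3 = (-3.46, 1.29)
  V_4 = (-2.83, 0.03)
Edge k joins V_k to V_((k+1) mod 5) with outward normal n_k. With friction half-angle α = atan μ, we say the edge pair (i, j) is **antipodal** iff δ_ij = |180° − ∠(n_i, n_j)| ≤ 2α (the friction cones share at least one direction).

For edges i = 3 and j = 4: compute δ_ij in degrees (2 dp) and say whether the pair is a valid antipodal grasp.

δ = 141.52°, invalid

α = atan 0.7 = 34.99°;  2α = 69.98°
edge 3: e_3 = (+0.63, -1.26);  n_3 = (-0.8944, -0.4472)
edge 4: e_4 = (+4.32, -2.01);  n_4 = (-0.4219, -0.9067)
∠(n_3, n_4) = 38.48°
δ = |180° − 38.48°| = 141.52°
141.52° > 2α = 69.98°  →  invalid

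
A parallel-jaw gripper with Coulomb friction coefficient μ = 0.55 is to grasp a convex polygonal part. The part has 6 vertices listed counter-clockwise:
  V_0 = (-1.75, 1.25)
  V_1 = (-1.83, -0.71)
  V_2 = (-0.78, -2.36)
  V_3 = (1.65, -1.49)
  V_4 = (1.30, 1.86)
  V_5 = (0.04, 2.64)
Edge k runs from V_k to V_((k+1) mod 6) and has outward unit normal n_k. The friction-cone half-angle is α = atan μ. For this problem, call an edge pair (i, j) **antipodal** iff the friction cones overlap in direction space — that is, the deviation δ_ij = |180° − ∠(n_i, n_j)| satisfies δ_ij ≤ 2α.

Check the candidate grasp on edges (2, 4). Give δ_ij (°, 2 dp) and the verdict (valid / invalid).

δ = 51.46°, valid

α = atan 0.55 = 28.81°;  2α = 57.62°
edge 2: e_2 = (+2.43, +0.87);  n_2 = (+0.3371, -0.9415)
edge 4: e_4 = (-1.26, +0.78);  n_4 = (+0.5264, +0.8503)
∠(n_2, n_4) = 128.54°
δ = |180° − 128.54°| = 51.46°
51.46° ≤ 2α = 57.62°  →  valid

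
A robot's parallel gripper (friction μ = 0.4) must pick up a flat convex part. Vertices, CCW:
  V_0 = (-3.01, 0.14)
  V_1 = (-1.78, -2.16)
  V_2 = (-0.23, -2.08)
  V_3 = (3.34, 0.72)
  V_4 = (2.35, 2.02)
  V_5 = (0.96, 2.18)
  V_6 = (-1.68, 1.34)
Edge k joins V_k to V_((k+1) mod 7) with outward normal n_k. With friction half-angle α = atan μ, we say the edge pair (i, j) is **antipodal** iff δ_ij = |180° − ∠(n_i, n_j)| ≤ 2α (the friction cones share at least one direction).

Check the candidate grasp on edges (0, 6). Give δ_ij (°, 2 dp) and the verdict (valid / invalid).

δ = 103.92°, invalid

α = atan 0.4 = 21.80°;  2α = 43.60°
edge 0: e_0 = (+1.23, -2.30);  n_0 = (-0.8818, -0.4716)
edge 6: e_6 = (-1.33, -1.20);  n_6 = (-0.6699, +0.7425)
∠(n_0, n_6) = 76.08°
δ = |180° − 76.08°| = 103.92°
103.92° > 2α = 43.60°  →  invalid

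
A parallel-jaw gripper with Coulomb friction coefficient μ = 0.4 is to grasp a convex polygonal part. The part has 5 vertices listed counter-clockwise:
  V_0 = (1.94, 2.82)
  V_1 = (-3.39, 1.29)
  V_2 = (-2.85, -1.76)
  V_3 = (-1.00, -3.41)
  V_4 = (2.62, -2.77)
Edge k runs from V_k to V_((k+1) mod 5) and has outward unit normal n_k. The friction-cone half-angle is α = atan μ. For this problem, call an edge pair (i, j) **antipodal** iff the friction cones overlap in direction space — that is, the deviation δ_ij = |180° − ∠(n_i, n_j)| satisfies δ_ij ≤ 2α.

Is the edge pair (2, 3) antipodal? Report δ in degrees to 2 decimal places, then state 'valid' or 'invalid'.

α = atan 0.4 = 21.80°;  2α = 43.60°
edge 2: e_2 = (+1.85, -1.65);  n_2 = (-0.6656, -0.7463)
edge 3: e_3 = (+3.62, +0.64);  n_3 = (+0.1741, -0.9847)
∠(n_2, n_3) = 51.76°
δ = |180° − 51.76°| = 128.24°
128.24° > 2α = 43.60°  →  invalid

δ = 128.24°, invalid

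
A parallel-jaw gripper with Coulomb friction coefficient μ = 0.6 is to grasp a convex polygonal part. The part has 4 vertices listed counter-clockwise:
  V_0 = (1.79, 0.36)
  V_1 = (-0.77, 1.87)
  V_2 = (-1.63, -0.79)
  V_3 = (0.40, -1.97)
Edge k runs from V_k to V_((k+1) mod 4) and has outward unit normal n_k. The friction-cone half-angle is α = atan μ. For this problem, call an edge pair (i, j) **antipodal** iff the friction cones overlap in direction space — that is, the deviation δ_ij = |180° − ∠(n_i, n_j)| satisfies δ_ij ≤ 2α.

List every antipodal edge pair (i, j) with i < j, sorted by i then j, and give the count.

α = atan 0.6 = 30.96°;  2α = 61.93°
n_0 = (+0.5080, +0.8613)
n_1 = (-0.9515, +0.3076)
n_2 = (-0.5025, -0.8646)
n_3 = (+0.8588, -0.5123)
  (0,1): δ = 77.38°  ·
  (0,2): δ = 0.37°  ✓
  (0,3): δ = 89.72°  ·
  (1,2): δ = 102.25°  ·
  (1,3): δ = 12.90°  ✓
  (2,3): δ = 90.65°  ·
antipodal pairs: 2

count = 2; pairs: (0,2), (1,3)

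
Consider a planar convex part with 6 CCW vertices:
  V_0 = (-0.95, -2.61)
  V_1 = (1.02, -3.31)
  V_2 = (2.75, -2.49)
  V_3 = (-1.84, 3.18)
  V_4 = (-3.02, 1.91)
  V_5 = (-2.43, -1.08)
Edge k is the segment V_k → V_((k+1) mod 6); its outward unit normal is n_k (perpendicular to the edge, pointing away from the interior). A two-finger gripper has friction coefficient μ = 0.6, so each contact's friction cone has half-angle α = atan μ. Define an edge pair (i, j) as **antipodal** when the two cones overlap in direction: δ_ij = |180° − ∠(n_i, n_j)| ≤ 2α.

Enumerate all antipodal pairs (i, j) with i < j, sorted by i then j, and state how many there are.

count = 4; pairs: (0,2), (1,3), (2,4), (2,5)

α = atan 0.6 = 30.96°;  2α = 61.93°
n_0 = (-0.3348, -0.9423)
n_1 = (+0.4283, -0.9036)
n_2 = (+0.7772, +0.6292)
n_3 = (-0.7326, +0.6807)
n_4 = (-0.9811, -0.1936)
n_5 = (-0.7188, -0.6953)
  (0,1): δ = 135.08°  ·
  (0,2): δ = 31.45°  ✓
  (0,3): δ = 66.67°  ·
  (0,4): δ = 120.72°  ·
  (0,5): δ = 153.61°  ·
  (1,2): δ = 76.37°  ·
  (1,3): δ = 21.74°  ✓
  (1,4): δ = 75.80°  ·
  (1,5): δ = 108.69°  ·
  (2,3): δ = 81.89°  ·
  (2,4): δ = 27.83°  ✓
  (2,5): δ = 5.06°  ✓
  (3,4): δ = 125.94°  ·
  (3,5): δ = 93.06°  ·
  (4,5): δ = 147.11°  ·
antipodal pairs: 4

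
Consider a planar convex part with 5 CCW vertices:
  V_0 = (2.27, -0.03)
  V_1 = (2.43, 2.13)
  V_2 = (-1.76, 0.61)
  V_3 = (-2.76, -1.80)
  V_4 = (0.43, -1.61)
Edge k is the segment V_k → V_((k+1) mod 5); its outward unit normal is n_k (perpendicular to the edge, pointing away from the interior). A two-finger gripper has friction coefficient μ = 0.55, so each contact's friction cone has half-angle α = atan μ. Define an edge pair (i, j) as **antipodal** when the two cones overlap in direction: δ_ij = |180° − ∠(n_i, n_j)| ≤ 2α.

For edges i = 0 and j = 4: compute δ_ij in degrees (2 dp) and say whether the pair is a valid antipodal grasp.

δ = 134.89°, invalid

α = atan 0.55 = 28.81°;  2α = 57.62°
edge 0: e_0 = (+0.16, +2.16);  n_0 = (+0.9973, -0.0739)
edge 4: e_4 = (+1.84, +1.58);  n_4 = (+0.6515, -0.7587)
∠(n_0, n_4) = 45.11°
δ = |180° − 45.11°| = 134.89°
134.89° > 2α = 57.62°  →  invalid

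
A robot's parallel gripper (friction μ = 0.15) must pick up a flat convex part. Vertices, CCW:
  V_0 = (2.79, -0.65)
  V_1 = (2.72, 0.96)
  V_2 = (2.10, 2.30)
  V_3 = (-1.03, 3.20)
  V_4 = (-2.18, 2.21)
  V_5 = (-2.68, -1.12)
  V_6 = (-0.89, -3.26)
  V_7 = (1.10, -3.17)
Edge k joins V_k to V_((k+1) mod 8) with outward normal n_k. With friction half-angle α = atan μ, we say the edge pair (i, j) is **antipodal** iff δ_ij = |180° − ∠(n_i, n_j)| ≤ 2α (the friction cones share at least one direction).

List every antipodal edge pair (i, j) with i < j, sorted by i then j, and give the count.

count = 3; pairs: (0,4), (1,5), (3,7)

α = atan 0.15 = 8.53°;  2α = 17.06°
n_0 = (+0.9991, +0.0434)
n_1 = (+0.9076, +0.4199)
n_2 = (+0.2763, +0.9611)
n_3 = (-0.6524, +0.7579)
n_4 = (-0.9889, +0.1485)
n_5 = (-0.7670, -0.6416)
n_6 = (+0.0452, -0.9990)
n_7 = (+0.8305, -0.5570)
  (0,1): δ = 157.66°  ·
  (0,2): δ = 108.53°  ·
  (0,3): δ = 51.77°  ·
  (0,4): δ = 11.03°  ✓
  (0,5): δ = 37.42°  ·
  (0,6): δ = 90.10°  ·
  (0,7): δ = 143.66°  ·
  (1,2): δ = 130.87°  ·
  (1,3): δ = 74.11°  ·
  (1,4): δ = 33.37°  ·
  (1,5): δ = 15.08°  ✓
  (1,6): δ = 67.76°  ·
  (1,7): δ = 121.32°  ·
  (2,3): δ = 123.23°  ·
  (2,4): δ = 82.50°  ·
  (2,5): δ = 34.05°  ·
  (2,6): δ = 18.63°  ·
  (2,7): δ = 72.19°  ·
  (3,4): δ = 139.26°  ·
  (3,5): δ = 90.81°  ·
  (3,6): δ = 38.13°  ·
  (3,7): δ = 15.43°  ✓
  (4,5): δ = 131.55°  ·
  (4,6): δ = 78.87°  ·
  (4,7): δ = 25.31°  ·
  (5,6): δ = 127.32°  ·
  (5,7): δ = 73.76°  ·
  (6,7): δ = 126.44°  ·
antipodal pairs: 3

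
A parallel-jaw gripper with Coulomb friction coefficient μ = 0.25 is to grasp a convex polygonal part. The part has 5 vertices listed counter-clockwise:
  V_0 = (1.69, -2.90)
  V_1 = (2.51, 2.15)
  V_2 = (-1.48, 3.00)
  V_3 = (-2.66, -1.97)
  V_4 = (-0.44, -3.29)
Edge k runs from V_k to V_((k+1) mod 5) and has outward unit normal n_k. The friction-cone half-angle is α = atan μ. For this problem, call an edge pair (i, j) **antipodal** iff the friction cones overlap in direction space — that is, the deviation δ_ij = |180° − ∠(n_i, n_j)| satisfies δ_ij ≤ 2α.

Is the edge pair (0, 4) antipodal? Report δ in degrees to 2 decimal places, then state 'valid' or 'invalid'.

α = atan 0.25 = 14.04°;  2α = 28.07°
edge 0: e_0 = (+0.82, +5.05);  n_0 = (+0.9871, -0.1603)
edge 4: e_4 = (+2.13, +0.39);  n_4 = (+0.1801, -0.9836)
∠(n_0, n_4) = 70.40°
δ = |180° − 70.40°| = 109.60°
109.60° > 2α = 28.07°  →  invalid

δ = 109.60°, invalid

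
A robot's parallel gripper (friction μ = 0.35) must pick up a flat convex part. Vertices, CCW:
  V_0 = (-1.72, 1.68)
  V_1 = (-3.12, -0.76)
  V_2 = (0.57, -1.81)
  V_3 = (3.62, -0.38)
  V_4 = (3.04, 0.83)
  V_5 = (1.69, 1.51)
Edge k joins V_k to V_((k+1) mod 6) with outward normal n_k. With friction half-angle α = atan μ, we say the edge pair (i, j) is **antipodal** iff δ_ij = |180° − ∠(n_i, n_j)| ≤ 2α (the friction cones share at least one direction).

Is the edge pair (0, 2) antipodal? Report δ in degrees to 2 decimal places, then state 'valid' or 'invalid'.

α = atan 0.35 = 19.29°;  2α = 38.58°
edge 0: e_0 = (-1.40, -2.44);  n_0 = (-0.8674, +0.4977)
edge 2: e_2 = (+3.05, +1.43);  n_2 = (+0.4245, -0.9054)
∠(n_0, n_2) = 144.97°
δ = |180° − 144.97°| = 35.03°
35.03° ≤ 2α = 38.58°  →  valid

δ = 35.03°, valid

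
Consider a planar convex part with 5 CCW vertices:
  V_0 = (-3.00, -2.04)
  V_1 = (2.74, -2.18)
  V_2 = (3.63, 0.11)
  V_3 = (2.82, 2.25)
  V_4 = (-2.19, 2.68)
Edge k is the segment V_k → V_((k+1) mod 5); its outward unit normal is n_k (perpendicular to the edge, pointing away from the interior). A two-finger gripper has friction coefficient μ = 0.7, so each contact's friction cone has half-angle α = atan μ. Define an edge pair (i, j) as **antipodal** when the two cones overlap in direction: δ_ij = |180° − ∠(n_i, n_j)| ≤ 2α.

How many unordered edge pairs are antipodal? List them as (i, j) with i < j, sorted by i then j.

count = 4; pairs: (0,2), (0,3), (1,4), (2,4)

α = atan 0.7 = 34.99°;  2α = 69.98°
n_0 = (-0.0244, -0.9997)
n_1 = (+0.9321, -0.3622)
n_2 = (+0.9352, +0.3540)
n_3 = (+0.0855, +0.9963)
n_4 = (-0.9856, +0.1691)
  (0,1): δ = 109.84°  ·
  (0,2): δ = 67.87°  ✓
  (0,3): δ = 3.51°  ✓
  (0,4): δ = 81.66°  ·
  (1,2): δ = 138.03°  ·
  (1,3): δ = 73.67°  ·
  (1,4): δ = 11.50°  ✓
  (2,3): δ = 115.64°  ·
  (2,4): δ = 30.47°  ✓
  (3,4): δ = 94.83°  ·
antipodal pairs: 4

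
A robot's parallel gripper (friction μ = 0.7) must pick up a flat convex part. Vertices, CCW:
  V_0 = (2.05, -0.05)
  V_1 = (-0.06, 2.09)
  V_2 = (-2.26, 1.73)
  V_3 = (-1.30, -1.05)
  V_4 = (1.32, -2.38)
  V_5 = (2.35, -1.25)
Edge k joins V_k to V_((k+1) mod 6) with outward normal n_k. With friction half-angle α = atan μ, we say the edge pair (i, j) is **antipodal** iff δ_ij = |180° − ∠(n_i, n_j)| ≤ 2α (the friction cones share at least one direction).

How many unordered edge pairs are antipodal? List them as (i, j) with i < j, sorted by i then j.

α = atan 0.7 = 34.99°;  2α = 69.98°
n_0 = (+0.7121, +0.7021)
n_1 = (-0.1615, +0.9869)
n_2 = (-0.9452, -0.3264)
n_3 = (-0.4527, -0.8917)
n_4 = (+0.7391, -0.6736)
n_5 = (+0.9701, +0.2425)
  (0,1): δ = 125.30°  ·
  (0,2): δ = 25.54°  ✓
  (0,3): δ = 18.49°  ✓
  (0,4): δ = 93.06°  ·
  (0,5): δ = 149.44°  ·
  (1,2): δ = 80.24°  ·
  (1,3): δ = 36.21°  ✓
  (1,4): δ = 38.36°  ✓
  (1,5): δ = 94.74°  ·
  (2,3): δ = 135.96°  ·
  (2,4): δ = 61.40°  ✓
  (2,5): δ = 5.01°  ✓
  (3,4): δ = 105.44°  ·
  (3,5): δ = 49.05°  ✓
  (4,5): δ = 123.61°  ·
antipodal pairs: 7

count = 7; pairs: (0,2), (0,3), (1,3), (1,4), (2,4), (2,5), (3,5)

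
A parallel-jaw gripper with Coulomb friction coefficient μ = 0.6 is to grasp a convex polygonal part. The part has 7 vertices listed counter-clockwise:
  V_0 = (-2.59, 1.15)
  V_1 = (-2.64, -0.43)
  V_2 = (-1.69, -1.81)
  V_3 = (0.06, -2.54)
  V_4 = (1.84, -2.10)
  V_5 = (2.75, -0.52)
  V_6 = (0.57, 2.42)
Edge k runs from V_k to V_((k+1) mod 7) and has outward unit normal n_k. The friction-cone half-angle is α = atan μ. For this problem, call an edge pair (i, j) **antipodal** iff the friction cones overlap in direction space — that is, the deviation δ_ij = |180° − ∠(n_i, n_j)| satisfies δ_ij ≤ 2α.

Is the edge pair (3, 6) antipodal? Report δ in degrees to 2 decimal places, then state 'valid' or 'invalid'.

α = atan 0.6 = 30.96°;  2α = 61.93°
edge 3: e_3 = (+1.78, +0.44);  n_3 = (+0.2400, -0.9708)
edge 6: e_6 = (-3.16, -1.27);  n_6 = (-0.3729, +0.9279)
∠(n_3, n_6) = 171.99°
δ = |180° − 171.99°| = 8.01°
8.01° ≤ 2α = 61.93°  →  valid

δ = 8.01°, valid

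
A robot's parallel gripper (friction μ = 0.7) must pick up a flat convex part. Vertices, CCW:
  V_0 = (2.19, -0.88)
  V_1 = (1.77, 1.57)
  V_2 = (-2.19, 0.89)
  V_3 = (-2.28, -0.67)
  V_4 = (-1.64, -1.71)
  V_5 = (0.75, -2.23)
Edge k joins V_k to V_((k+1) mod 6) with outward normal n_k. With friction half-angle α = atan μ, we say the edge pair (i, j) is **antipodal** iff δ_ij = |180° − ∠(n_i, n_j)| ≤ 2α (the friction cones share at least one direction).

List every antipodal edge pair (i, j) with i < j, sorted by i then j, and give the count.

count = 7; pairs: (0,2), (0,3), (0,4), (1,3), (1,4), (1,5), (2,5)

α = atan 0.7 = 34.99°;  2α = 69.98°
n_0 = (+0.9856, +0.1690)
n_1 = (-0.1692, +0.9856)
n_2 = (-0.9983, +0.0576)
n_3 = (-0.8517, -0.5241)
n_4 = (-0.2126, -0.9771)
n_5 = (+0.6839, -0.7295)
  (0,1): δ = 89.98°  ·
  (0,2): δ = 13.03°  ✓
  (0,3): δ = 21.88°  ✓
  (0,4): δ = 68.00°  ✓
  (0,5): δ = 123.42°  ·
  (1,2): δ = 103.05°  ·
  (1,3): δ = 68.14°  ✓
  (1,4): δ = 22.02°  ✓
  (1,5): δ = 33.41°  ✓
  (2,3): δ = 145.09°  ·
  (2,4): δ = 98.97°  ·
  (2,5): δ = 43.55°  ✓
  (3,4): δ = 133.88°  ·
  (3,5): δ = 78.46°  ·
  (4,5): δ = 124.57°  ·
antipodal pairs: 7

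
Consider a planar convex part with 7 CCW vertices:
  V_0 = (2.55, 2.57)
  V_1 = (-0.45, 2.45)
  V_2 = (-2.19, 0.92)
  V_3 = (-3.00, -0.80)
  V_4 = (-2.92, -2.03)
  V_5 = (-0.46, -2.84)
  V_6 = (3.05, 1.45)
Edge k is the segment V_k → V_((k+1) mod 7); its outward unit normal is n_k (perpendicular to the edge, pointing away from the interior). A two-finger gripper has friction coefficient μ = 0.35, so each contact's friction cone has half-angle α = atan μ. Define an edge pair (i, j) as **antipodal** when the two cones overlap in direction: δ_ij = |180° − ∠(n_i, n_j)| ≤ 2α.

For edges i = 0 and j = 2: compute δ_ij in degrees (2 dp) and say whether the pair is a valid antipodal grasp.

δ = 117.51°, invalid

α = atan 0.35 = 19.29°;  2α = 38.58°
edge 0: e_0 = (-3.00, -0.12);  n_0 = (-0.0400, +0.9992)
edge 2: e_2 = (-0.81, -1.72);  n_2 = (-0.9047, +0.4261)
∠(n_0, n_2) = 62.49°
δ = |180° − 62.49°| = 117.51°
117.51° > 2α = 38.58°  →  invalid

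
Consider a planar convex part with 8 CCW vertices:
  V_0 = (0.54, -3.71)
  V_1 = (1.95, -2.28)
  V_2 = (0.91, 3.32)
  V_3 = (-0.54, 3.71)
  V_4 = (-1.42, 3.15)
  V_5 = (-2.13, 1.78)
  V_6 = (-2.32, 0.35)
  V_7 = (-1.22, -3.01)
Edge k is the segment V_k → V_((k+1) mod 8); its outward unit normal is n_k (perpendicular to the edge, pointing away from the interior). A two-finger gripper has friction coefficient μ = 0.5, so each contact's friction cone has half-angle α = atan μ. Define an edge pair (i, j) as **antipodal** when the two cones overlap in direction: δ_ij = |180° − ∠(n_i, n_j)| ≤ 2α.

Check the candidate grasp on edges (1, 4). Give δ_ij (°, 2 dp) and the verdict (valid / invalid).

δ = 37.92°, valid

α = atan 0.5 = 26.57°;  2α = 53.13°
edge 1: e_1 = (-1.04, +5.60);  n_1 = (+0.9832, +0.1826)
edge 4: e_4 = (-0.71, -1.37);  n_4 = (-0.8879, +0.4601)
∠(n_1, n_4) = 142.08°
δ = |180° − 142.08°| = 37.92°
37.92° ≤ 2α = 53.13°  →  valid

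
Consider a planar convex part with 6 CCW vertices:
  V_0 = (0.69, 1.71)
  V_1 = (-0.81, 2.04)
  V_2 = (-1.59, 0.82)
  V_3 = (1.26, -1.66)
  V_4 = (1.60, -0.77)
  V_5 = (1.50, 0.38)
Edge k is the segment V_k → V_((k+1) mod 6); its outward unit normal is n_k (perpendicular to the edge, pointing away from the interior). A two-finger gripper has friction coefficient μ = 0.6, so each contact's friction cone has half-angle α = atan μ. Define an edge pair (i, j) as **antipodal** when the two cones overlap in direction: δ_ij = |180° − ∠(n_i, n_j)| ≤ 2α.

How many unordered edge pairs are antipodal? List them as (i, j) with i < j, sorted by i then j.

count = 5; pairs: (0,2), (1,3), (1,4), (2,4), (2,5)

α = atan 0.6 = 30.96°;  2α = 61.93°
n_0 = (+0.2149, +0.9766)
n_1 = (-0.8425, +0.5387)
n_2 = (-0.6564, -0.7544)
n_3 = (+0.9342, -0.3569)
n_4 = (+0.9962, +0.0866)
n_5 = (+0.8541, +0.5202)
  (0,1): δ = 110.19°  ·
  (0,2): δ = 28.62°  ✓
  (0,3): δ = 81.50°  ·
  (0,4): δ = 107.38°  ·
  (0,5): δ = 133.75°  ·
  (1,2): δ = 98.44°  ·
  (1,3): δ = 11.68°  ✓
  (1,4): δ = 37.56°  ✓
  (1,5): δ = 63.93°  ·
  (2,3): δ = 69.88°  ·
  (2,4): δ = 44.00°  ✓
  (2,5): δ = 17.63°  ✓
  (3,4): δ = 154.12°  ·
  (3,5): δ = 127.75°  ·
  (4,5): δ = 153.63°  ·
antipodal pairs: 5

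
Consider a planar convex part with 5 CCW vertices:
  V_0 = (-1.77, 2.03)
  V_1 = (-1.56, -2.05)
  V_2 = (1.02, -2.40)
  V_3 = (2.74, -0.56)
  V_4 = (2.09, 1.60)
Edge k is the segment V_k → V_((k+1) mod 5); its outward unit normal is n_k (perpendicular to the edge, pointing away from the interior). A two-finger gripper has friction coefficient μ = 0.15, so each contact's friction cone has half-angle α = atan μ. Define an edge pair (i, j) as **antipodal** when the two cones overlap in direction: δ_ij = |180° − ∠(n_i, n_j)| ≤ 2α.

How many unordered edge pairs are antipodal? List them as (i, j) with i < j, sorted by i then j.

count = 2; pairs: (0,3), (1,4)

α = atan 0.15 = 8.53°;  2α = 17.06°
n_0 = (-0.9987, -0.0514)
n_1 = (-0.1344, -0.9909)
n_2 = (+0.7305, -0.6829)
n_3 = (+0.9576, +0.2882)
n_4 = (+0.1107, +0.9939)
  (0,1): δ = 100.67°  ·
  (0,2): δ = 46.02°  ·
  (0,3): δ = 13.80°  ✓
  (0,4): δ = 80.70°  ·
  (1,2): δ = 125.34°  ·
  (1,3): δ = 65.53°  ·
  (1,4): δ = 1.37°  ✓
  (2,3): δ = 120.18°  ·
  (2,4): δ = 53.29°  ·
  (3,4): δ = 113.10°  ·
antipodal pairs: 2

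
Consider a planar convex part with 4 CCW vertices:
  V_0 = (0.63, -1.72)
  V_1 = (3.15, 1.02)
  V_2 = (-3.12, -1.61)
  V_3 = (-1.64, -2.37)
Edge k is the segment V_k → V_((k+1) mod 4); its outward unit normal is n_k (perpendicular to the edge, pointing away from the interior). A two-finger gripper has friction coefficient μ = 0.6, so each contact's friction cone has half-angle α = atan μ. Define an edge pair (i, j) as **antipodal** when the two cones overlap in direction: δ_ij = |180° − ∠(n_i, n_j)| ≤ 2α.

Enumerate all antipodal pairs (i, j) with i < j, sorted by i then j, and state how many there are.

α = atan 0.6 = 30.96°;  2α = 61.93°
n_0 = (+0.7360, -0.6769)
n_1 = (-0.3868, +0.9222)
n_2 = (-0.4568, -0.8896)
n_3 = (+0.2753, -0.9614)
  (0,1): δ = 24.64°  ✓
  (0,2): δ = 105.42°  ·
  (0,3): δ = 148.58°  ·
  (1,2): δ = 49.94°  ✓
  (1,3): δ = 6.78°  ✓
  (2,3): δ = 136.84°  ·
antipodal pairs: 3

count = 3; pairs: (0,1), (1,2), (1,3)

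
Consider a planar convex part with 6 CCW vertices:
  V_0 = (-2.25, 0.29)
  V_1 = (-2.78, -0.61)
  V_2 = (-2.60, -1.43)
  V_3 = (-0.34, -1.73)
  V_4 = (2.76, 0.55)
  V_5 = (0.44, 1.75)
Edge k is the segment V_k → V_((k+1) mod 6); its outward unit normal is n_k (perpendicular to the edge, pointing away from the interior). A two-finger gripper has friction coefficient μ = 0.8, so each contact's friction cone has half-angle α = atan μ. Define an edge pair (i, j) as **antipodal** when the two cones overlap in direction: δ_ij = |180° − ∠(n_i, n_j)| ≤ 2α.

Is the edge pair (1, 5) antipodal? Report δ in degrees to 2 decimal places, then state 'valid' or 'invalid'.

δ = 106.11°, invalid

α = atan 0.8 = 38.66°;  2α = 77.32°
edge 1: e_1 = (+0.18, -0.82);  n_1 = (-0.9767, -0.2144)
edge 5: e_5 = (-2.69, -1.46);  n_5 = (-0.4770, +0.8789)
∠(n_1, n_5) = 73.89°
δ = |180° − 73.89°| = 106.11°
106.11° > 2α = 77.32°  →  invalid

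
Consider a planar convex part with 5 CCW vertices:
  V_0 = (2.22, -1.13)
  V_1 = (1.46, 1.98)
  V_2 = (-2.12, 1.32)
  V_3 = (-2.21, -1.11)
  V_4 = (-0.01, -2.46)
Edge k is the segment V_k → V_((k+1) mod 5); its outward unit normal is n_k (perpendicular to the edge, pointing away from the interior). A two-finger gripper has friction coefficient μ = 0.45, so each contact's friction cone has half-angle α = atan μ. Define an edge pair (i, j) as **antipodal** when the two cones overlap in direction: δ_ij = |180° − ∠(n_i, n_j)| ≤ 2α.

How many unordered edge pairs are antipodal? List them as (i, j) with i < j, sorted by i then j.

α = atan 0.45 = 24.23°;  2α = 48.46°
n_0 = (+0.9714, +0.2374)
n_1 = (-0.1813, +0.9834)
n_2 = (-0.9993, +0.0370)
n_3 = (-0.5230, -0.8523)
n_4 = (+0.5122, -0.8588)
  (0,1): δ = 93.29°  ·
  (0,2): δ = 15.85°  ✓
  (0,3): δ = 44.73°  ✓
  (0,4): δ = 107.08°  ·
  (1,2): δ = 102.57°  ·
  (1,3): δ = 41.98°  ✓
  (1,4): δ = 20.37°  ✓
  (2,3): δ = 119.41°  ·
  (2,4): δ = 57.07°  ·
  (3,4): δ = 117.65°  ·
antipodal pairs: 4

count = 4; pairs: (0,2), (0,3), (1,3), (1,4)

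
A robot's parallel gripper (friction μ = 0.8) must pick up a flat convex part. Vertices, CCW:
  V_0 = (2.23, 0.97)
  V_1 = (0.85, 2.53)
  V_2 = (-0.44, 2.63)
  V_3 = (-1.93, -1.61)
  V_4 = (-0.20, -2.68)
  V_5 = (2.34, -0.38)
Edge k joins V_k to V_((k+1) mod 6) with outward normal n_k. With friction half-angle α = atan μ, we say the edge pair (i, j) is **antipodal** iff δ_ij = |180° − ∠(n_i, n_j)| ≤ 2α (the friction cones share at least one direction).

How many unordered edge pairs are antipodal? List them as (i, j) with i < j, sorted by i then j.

count = 7; pairs: (0,2), (0,3), (1,3), (1,4), (2,4), (2,5), (3,5)

α = atan 0.8 = 38.66°;  2α = 77.32°
n_0 = (+0.7490, +0.6626)
n_1 = (+0.0773, +0.9970)
n_2 = (-0.9434, +0.3315)
n_3 = (-0.5260, -0.8505)
n_4 = (+0.6712, -0.7413)
n_5 = (+0.9967, +0.0812)
  (0,1): δ = 135.93°  ·
  (0,2): δ = 60.86°  ✓
  (0,3): δ = 16.77°  ✓
  (0,4): δ = 90.66°  ·
  (0,5): δ = 143.16°  ·
  (1,2): δ = 104.93°  ·
  (1,3): δ = 27.30°  ✓
  (1,4): δ = 46.59°  ✓
  (1,5): δ = 99.09°  ·
  (2,3): δ = 102.37°  ·
  (2,4): δ = 28.48°  ✓
  (2,5): δ = 24.02°  ✓
  (3,4): δ = 106.10°  ·
  (3,5): δ = 53.61°  ✓
  (4,5): δ = 127.50°  ·
antipodal pairs: 7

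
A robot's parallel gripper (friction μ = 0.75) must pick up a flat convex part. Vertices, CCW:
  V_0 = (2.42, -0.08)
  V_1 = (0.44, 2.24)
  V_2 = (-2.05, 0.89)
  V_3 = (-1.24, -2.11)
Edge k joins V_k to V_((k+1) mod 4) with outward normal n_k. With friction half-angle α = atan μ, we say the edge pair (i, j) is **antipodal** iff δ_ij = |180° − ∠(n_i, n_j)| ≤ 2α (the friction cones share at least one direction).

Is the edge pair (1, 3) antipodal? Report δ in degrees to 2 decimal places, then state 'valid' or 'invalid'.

δ = 0.55°, valid

α = atan 0.75 = 36.87°;  2α = 73.74°
edge 1: e_1 = (-2.49, -1.35);  n_1 = (-0.4766, +0.8791)
edge 3: e_3 = (+3.66, +2.03);  n_3 = (+0.4850, -0.8745)
∠(n_1, n_3) = 179.45°
δ = |180° − 179.45°| = 0.55°
0.55° ≤ 2α = 73.74°  →  valid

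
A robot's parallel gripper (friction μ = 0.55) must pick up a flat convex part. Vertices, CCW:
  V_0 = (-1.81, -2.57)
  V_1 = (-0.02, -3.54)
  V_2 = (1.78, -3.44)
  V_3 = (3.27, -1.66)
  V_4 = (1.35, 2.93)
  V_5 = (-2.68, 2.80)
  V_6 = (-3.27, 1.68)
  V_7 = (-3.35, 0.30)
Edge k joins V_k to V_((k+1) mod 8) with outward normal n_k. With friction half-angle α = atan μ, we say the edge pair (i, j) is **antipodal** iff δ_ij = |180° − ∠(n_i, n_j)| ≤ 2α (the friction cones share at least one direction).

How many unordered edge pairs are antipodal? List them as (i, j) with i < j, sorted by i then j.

α = atan 0.55 = 28.81°;  2α = 57.62°
n_0 = (-0.4764, -0.8792)
n_1 = (+0.0555, -0.9985)
n_2 = (+0.7668, -0.6419)
n_3 = (+0.9225, +0.3859)
n_4 = (-0.0322, +0.9995)
n_5 = (-0.8847, +0.4661)
n_6 = (-0.9983, +0.0579)
n_7 = (-0.8812, -0.4728)
  (0,1): δ = 148.37°  ·
  (0,2): δ = 101.48°  ·
  (0,3): δ = 38.85°  ✓
  (0,4): δ = 30.30°  ✓
  (0,5): δ = 90.67°  ·
  (0,6): δ = 115.14°  ·
  (0,7): δ = 146.67°  ·
  (1,2): δ = 133.11°  ·
  (1,3): δ = 70.48°  ·
  (1,4): δ = 1.33°  ✓
  (1,5): δ = 59.04°  ·
  (1,6): δ = 83.50°  ·
  (1,7): δ = 115.04°  ·
  (2,3): δ = 117.37°  ·
  (2,4): δ = 48.22°  ✓
  (2,5): δ = 12.15°  ✓
  (2,6): δ = 36.61°  ✓
  (2,7): δ = 68.15°  ·
  (3,4): δ = 110.85°  ·
  (3,5): δ = 50.48°  ✓
  (3,6): δ = 26.02°  ✓
  (3,7): δ = 5.52°  ✓
  (4,5): δ = 119.63°  ·
  (4,6): δ = 95.17°  ·
  (4,7): δ = 63.63°  ·
  (5,6): δ = 155.54°  ·
  (5,7): δ = 124.00°  ·
  (6,7): δ = 148.46°  ·
antipodal pairs: 9

count = 9; pairs: (0,3), (0,4), (1,4), (2,4), (2,5), (2,6), (3,5), (3,6), (3,7)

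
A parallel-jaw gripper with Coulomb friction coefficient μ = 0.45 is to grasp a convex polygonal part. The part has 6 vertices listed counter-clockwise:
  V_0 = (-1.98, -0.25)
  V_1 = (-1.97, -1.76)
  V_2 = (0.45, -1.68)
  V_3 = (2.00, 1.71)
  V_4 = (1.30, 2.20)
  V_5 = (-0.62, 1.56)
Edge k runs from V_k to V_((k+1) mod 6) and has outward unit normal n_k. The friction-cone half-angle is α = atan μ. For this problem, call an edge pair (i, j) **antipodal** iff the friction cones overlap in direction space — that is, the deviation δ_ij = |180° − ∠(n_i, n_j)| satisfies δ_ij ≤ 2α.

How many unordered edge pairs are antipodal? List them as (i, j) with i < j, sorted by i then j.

count = 5; pairs: (0,2), (1,3), (1,4), (2,4), (2,5)

α = atan 0.45 = 24.23°;  2α = 48.46°
n_0 = (-1.0000, -0.0066)
n_1 = (+0.0330, -0.9995)
n_2 = (+0.9094, -0.4158)
n_3 = (+0.5735, +0.8192)
n_4 = (-0.3162, +0.9487)
n_5 = (-0.7995, +0.6007)
  (0,1): δ = 88.49°  ·
  (0,2): δ = 24.95°  ✓
  (0,3): δ = 54.63°  ·
  (0,4): δ = 108.06°  ·
  (0,5): δ = 142.70°  ·
  (1,2): δ = 116.46°  ·
  (1,3): δ = 36.89°  ✓
  (1,4): δ = 16.54°  ✓
  (1,5): δ = 51.19°  ·
  (2,3): δ = 100.42°  ·
  (2,4): δ = 46.99°  ✓
  (2,5): δ = 12.35°  ✓
  (3,4): δ = 126.57°  ·
  (3,5): δ = 91.93°  ·
  (4,5): δ = 145.36°  ·
antipodal pairs: 5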